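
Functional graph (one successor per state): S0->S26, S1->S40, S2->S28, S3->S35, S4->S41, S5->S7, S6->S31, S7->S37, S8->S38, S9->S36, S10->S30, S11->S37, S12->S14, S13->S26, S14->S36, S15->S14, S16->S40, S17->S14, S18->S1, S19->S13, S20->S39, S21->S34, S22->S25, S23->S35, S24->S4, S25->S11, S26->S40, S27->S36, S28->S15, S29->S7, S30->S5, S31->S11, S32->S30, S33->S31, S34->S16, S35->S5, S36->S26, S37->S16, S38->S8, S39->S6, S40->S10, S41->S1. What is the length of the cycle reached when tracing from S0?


Trace from S0 until a state repeats:
  S0 -> S26 -> S40 -> S10 -> S30 -> S5 -> S7 -> S37 -> S16 -> S40
S40 first seen at step 2, revisited at step 9.
Cycle length = 9 - 2 = 7

7


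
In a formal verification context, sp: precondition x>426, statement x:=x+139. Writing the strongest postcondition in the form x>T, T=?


Formula: sp(P, x:=E) = exists old_x. (x = E[old_x/x]) AND P[old_x/x] (old_x is the value of x before the assignment; eliminate old_x by solving x = E[old_x/x] for old_x)
Step 1: Precondition P: x>426, i.e. old_x > 426
Step 2: Assignment gives x = old_x + 139, so old_x = x - 139
Step 3: Substitute into P: x - 139 > 426
Step 4: Simplify: x > 426+139 = 565

565


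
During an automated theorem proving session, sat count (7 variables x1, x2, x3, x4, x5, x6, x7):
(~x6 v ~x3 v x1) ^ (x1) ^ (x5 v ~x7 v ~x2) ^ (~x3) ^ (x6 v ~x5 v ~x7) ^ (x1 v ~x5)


CNF with 6 clauses over 7 vars (128 assignments).
An assignment satisfies CNF iff every clause has >=1 true literal.
Check each row (bits = x1,x2,x3,x4,x5,x6,x7; clause T/F shown):
  row 0 [0000000]: clauses=TFTTTT -> 0
  row 1 [0000001]: clauses=TFTTTT -> 0
  row 2 [0000010]: clauses=TFTTTT -> 0
  row 3 [0000011]: clauses=TFTTTT -> 0
  row 4 [0000100]: clauses=TFTTTF -> 0
  (every remaining row is evaluated the same way; all 128 results are listed next)
Full result column, 8 rows per line (x1,x2,x3,x4 fixed per line; x5,x6,x7 runs 000..111 left to right):
  rows 0-7 [x1,x2,x3,x4=0000]: 00000000  (ones: 0)
  rows 8-15 [x1,x2,x3,x4=0001]: 00000000  (ones: 0)
  rows 16-23 [x1,x2,x3,x4=0010]: 00000000  (ones: 0)
  rows 24-31 [x1,x2,x3,x4=0011]: 00000000  (ones: 0)
  rows 32-39 [x1,x2,x3,x4=0100]: 00000000  (ones: 0)
  rows 40-47 [x1,x2,x3,x4=0101]: 00000000  (ones: 0)
  rows 48-55 [x1,x2,x3,x4=0110]: 00000000  (ones: 0)
  rows 56-63 [x1,x2,x3,x4=0111]: 00000000  (ones: 0)
  rows 64-71 [x1,x2,x3,x4=1000]: 11111011  (ones: 7)
  rows 72-79 [x1,x2,x3,x4=1001]: 11111011  (ones: 7)
  rows 80-87 [x1,x2,x3,x4=1010]: 00000000  (ones: 0)
  rows 88-95 [x1,x2,x3,x4=1011]: 00000000  (ones: 0)
  rows 96-103 [x1,x2,x3,x4=1100]: 10101011  (ones: 5)
  rows 104-111 [x1,x2,x3,x4=1101]: 10101011  (ones: 5)
  rows 112-119 [x1,x2,x3,x4=1110]: 00000000  (ones: 0)
  rows 120-127 [x1,x2,x3,x4=1111]: 00000000  (ones: 0)
Satisfying assignments = 0+0+0+0+0+0+0+0+7+7+0+0+5+5+0+0 = 24

24


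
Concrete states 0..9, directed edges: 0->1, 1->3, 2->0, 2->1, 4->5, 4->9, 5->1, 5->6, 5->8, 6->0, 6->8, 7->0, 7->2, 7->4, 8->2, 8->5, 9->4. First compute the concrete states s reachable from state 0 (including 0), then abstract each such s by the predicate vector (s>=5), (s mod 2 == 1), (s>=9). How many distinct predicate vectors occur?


BFS from 0:
Concrete reachable: {0, 1, 3}
Abstract via predicates (s>=5), (s mod 2 == 1), (s>=9):
  (0,0,0) <- {0}
  (0,1,0) <- {1, 3}
Distinct abstract states = 2

2


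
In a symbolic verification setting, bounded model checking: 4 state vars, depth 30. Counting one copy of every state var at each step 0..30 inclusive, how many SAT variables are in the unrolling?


BMC unrolls to depth k, creating one copy of each state var for steps 0..k.
Step count = 30 + 1 = 31 (steps 0 through 30)
Vars per step = 4
Total = 4 * 31 = 124

124


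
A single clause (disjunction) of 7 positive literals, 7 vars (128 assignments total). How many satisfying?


Step 1: Total=2^7=128
Step 2: Unsat when all 7 false: 2^0=1
Step 3: Sat=128-1=127

127


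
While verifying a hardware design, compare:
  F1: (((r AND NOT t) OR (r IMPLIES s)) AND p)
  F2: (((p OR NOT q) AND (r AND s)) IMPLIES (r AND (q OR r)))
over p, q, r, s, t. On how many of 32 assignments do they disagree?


F1 = (((r AND NOT t) OR (r IMPLIES s)) AND p)
F2 = (((p OR NOT q) AND (r AND s)) IMPLIES (r AND (q OR r)))
Evaluate both on each of 32 rows (bits = p,q,r,s,t):
  row 0 [00000]: F1=0 F2=1 (differ) -> 1
  row 1 [00001]: F1=0 F2=1 (differ) -> 1
  row 2 [00010]: F1=0 F2=1 (differ) -> 1
  row 3 [00011]: F1=0 F2=1 (differ) -> 1
  row 4 [00100]: F1=0 F2=1 (differ) -> 1
  row 5 [00101]: F1=0 F2=1 (differ) -> 1
  row 6 [00110]: F1=0 F2=1 (differ) -> 1
  row 7 [00111]: F1=0 F2=1 (differ) -> 1
  row 8 [01000]: F1=0 F2=1 (differ) -> 1
  row 9 [01001]: F1=0 F2=1 (differ) -> 1
  row 10 [01010]: F1=0 F2=1 (differ) -> 1
  row 11 [01011]: F1=0 F2=1 (differ) -> 1
  row 12 [01100]: F1=0 F2=1 (differ) -> 1
  row 13 [01101]: F1=0 F2=1 (differ) -> 1
  row 14 [01110]: F1=0 F2=1 (differ) -> 1
  row 15 [01111]: F1=0 F2=1 (differ) -> 1
  row 16 [10000]: F1=1 F2=1 -> 0
  row 17 [10001]: F1=1 F2=1 -> 0
  row 18 [10010]: F1=1 F2=1 -> 0
  row 19 [10011]: F1=1 F2=1 -> 0
  row 20 [10100]: F1=1 F2=1 -> 0
  row 21 [10101]: F1=0 F2=1 (differ) -> 1
  row 22 [10110]: F1=1 F2=1 -> 0
  row 23 [10111]: F1=1 F2=1 -> 0
  row 24 [11000]: F1=1 F2=1 -> 0
  row 25 [11001]: F1=1 F2=1 -> 0
  row 26 [11010]: F1=1 F2=1 -> 0
  row 27 [11011]: F1=1 F2=1 -> 0
  row 28 [11100]: F1=1 F2=1 -> 0
  row 29 [11101]: F1=0 F2=1 (differ) -> 1
  row 30 [11110]: F1=1 F2=1 -> 0
  row 31 [11111]: F1=1 F2=1 -> 0
Full result column, 8 rows per line (p,q fixed per line; r,s,t runs 000..111 left to right):
  rows 0-7 [p,q=00]: 11111111  (ones: 8)
  rows 8-15 [p,q=01]: 11111111  (ones: 8)
  rows 16-23 [p,q=10]: 00000100  (ones: 1)
  rows 24-31 [p,q=11]: 00000100  (ones: 1)
Disagreements = 8+8+1+1 = 18

18


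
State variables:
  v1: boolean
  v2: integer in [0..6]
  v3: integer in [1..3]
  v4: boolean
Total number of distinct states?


State space = product of domain sizes of all variables.
Domain sizes:
  v1 (boolean): 2
  v2 (integer in [0..6]): 7
  v3 (integer in [1..3]): 3
  v4 (boolean): 2
Product = 2 * 7 * 3 * 2 = 84

84


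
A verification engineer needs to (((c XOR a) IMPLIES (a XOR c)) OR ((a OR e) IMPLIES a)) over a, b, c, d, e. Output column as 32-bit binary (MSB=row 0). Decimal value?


Formula: (((c XOR a) IMPLIES (a XOR c)) OR ((a OR e) IMPLIES a)) over a, b, c, d, e (32 rows)
Evaluate each row (bits = a,b,c,d,e, MSB first):
  row 0 [00000]: (((0 XOR 0) IMPLIES (0 XOR 0)) OR ((0 OR 0) IMPLIES 0)) -> 1
  row 1 [00001]: (((0 XOR 0) IMPLIES (0 XOR 0)) OR ((0 OR 1) IMPLIES 0)) -> 1
  row 2 [00010]: (((0 XOR 0) IMPLIES (0 XOR 0)) OR ((0 OR 0) IMPLIES 0)) -> 1
  row 3 [00011]: (((0 XOR 0) IMPLIES (0 XOR 0)) OR ((0 OR 1) IMPLIES 0)) -> 1
  row 4 [00100]: (((1 XOR 0) IMPLIES (0 XOR 1)) OR ((0 OR 0) IMPLIES 0)) -> 1
  row 5 [00101]: (((1 XOR 0) IMPLIES (0 XOR 1)) OR ((0 OR 1) IMPLIES 0)) -> 1
  row 6 [00110]: (((1 XOR 0) IMPLIES (0 XOR 1)) OR ((0 OR 0) IMPLIES 0)) -> 1
  row 7 [00111]: (((1 XOR 0) IMPLIES (0 XOR 1)) OR ((0 OR 1) IMPLIES 0)) -> 1
  row 8 [01000]: (((0 XOR 0) IMPLIES (0 XOR 0)) OR ((0 OR 0) IMPLIES 0)) -> 1
  row 9 [01001]: (((0 XOR 0) IMPLIES (0 XOR 0)) OR ((0 OR 1) IMPLIES 0)) -> 1
  row 10 [01010]: (((0 XOR 0) IMPLIES (0 XOR 0)) OR ((0 OR 0) IMPLIES 0)) -> 1
  row 11 [01011]: (((0 XOR 0) IMPLIES (0 XOR 0)) OR ((0 OR 1) IMPLIES 0)) -> 1
  row 12 [01100]: (((1 XOR 0) IMPLIES (0 XOR 1)) OR ((0 OR 0) IMPLIES 0)) -> 1
  row 13 [01101]: (((1 XOR 0) IMPLIES (0 XOR 1)) OR ((0 OR 1) IMPLIES 0)) -> 1
  row 14 [01110]: (((1 XOR 0) IMPLIES (0 XOR 1)) OR ((0 OR 0) IMPLIES 0)) -> 1
  row 15 [01111]: (((1 XOR 0) IMPLIES (0 XOR 1)) OR ((0 OR 1) IMPLIES 0)) -> 1
  row 16 [10000]: (((0 XOR 1) IMPLIES (1 XOR 0)) OR ((1 OR 0) IMPLIES 1)) -> 1
  row 17 [10001]: (((0 XOR 1) IMPLIES (1 XOR 0)) OR ((1 OR 1) IMPLIES 1)) -> 1
  row 18 [10010]: (((0 XOR 1) IMPLIES (1 XOR 0)) OR ((1 OR 0) IMPLIES 1)) -> 1
  row 19 [10011]: (((0 XOR 1) IMPLIES (1 XOR 0)) OR ((1 OR 1) IMPLIES 1)) -> 1
  row 20 [10100]: (((1 XOR 1) IMPLIES (1 XOR 1)) OR ((1 OR 0) IMPLIES 1)) -> 1
  row 21 [10101]: (((1 XOR 1) IMPLIES (1 XOR 1)) OR ((1 OR 1) IMPLIES 1)) -> 1
  row 22 [10110]: (((1 XOR 1) IMPLIES (1 XOR 1)) OR ((1 OR 0) IMPLIES 1)) -> 1
  row 23 [10111]: (((1 XOR 1) IMPLIES (1 XOR 1)) OR ((1 OR 1) IMPLIES 1)) -> 1
  row 24 [11000]: (((0 XOR 1) IMPLIES (1 XOR 0)) OR ((1 OR 0) IMPLIES 1)) -> 1
  row 25 [11001]: (((0 XOR 1) IMPLIES (1 XOR 0)) OR ((1 OR 1) IMPLIES 1)) -> 1
  row 26 [11010]: (((0 XOR 1) IMPLIES (1 XOR 0)) OR ((1 OR 0) IMPLIES 1)) -> 1
  row 27 [11011]: (((0 XOR 1) IMPLIES (1 XOR 0)) OR ((1 OR 1) IMPLIES 1)) -> 1
  row 28 [11100]: (((1 XOR 1) IMPLIES (1 XOR 1)) OR ((1 OR 0) IMPLIES 1)) -> 1
  row 29 [11101]: (((1 XOR 1) IMPLIES (1 XOR 1)) OR ((1 OR 1) IMPLIES 1)) -> 1
  row 30 [11110]: (((1 XOR 1) IMPLIES (1 XOR 1)) OR ((1 OR 0) IMPLIES 1)) -> 1
  row 31 [11111]: (((1 XOR 1) IMPLIES (1 XOR 1)) OR ((1 OR 1) IMPLIES 1)) -> 1
Full result column, 4 rows per line (a,b,c fixed per line; d,e runs 00..11 left to right):
  rows 0-3 [a,b,c=000]: 1111  = hex F
  rows 4-7 [a,b,c=001]: 1111  = hex F
  rows 8-11 [a,b,c=010]: 1111  = hex F
  rows 12-15 [a,b,c=011]: 1111  = hex F
  rows 16-19 [a,b,c=100]: 1111  = hex F
  rows 20-23 [a,b,c=101]: 1111  = hex F
  rows 24-27 [a,b,c=110]: 1111  = hex F
  rows 28-31 [a,b,c=111]: 1111  = hex F
Output column (row 0 .. row 31) = 11111111111111111111111111111111
Output column grouped in 4s = 1111 1111 1111 1111 1111 1111 1111 1111 = 0xFFFFFFFF
Convert to decimal digit by digit (value = value*16 + digit):
  F -> 15
  15*16 + 15 (F) = 255
  255*16 + 15 (F) = 4095
  4095*16 + 15 (F) = 65535
  65535*16 + 15 (F) = 1048575
  1048575*16 + 15 (F) = 16777215
  16777215*16 + 15 (F) = 268435455
  268435455*16 + 15 (F) = 4294967295
Decimal = 4294967295

4294967295


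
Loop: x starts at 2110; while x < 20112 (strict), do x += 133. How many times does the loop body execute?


Step 1: x goes from 2110 toward 20112 by 133; the body runs while x<20112, so iterations = ceil((bound-start)/step)
Step 2: Distance=18002
Step 3: ceil(18002/133)=136

136


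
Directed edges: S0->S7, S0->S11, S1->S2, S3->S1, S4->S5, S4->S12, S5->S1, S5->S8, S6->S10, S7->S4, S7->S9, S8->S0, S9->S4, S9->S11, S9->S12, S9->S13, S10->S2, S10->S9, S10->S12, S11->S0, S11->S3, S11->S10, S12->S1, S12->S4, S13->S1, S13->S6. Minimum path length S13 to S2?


BFS layer-by-layer from S13:
  dist 0: {S13}
  dist 1: {S1, S6}
  dist 2: {S2, S10}
  -> S2 reached at distance 2
Shortest path length = 2

2


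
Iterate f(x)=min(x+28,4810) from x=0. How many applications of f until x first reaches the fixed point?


Step 1: x=0, cap=4810, increment=28
Step 2: x grows by 28 each step until capped at 4810; fixed point is x=4810
Step 3: iterations = ceil(4810/28) = 172

172


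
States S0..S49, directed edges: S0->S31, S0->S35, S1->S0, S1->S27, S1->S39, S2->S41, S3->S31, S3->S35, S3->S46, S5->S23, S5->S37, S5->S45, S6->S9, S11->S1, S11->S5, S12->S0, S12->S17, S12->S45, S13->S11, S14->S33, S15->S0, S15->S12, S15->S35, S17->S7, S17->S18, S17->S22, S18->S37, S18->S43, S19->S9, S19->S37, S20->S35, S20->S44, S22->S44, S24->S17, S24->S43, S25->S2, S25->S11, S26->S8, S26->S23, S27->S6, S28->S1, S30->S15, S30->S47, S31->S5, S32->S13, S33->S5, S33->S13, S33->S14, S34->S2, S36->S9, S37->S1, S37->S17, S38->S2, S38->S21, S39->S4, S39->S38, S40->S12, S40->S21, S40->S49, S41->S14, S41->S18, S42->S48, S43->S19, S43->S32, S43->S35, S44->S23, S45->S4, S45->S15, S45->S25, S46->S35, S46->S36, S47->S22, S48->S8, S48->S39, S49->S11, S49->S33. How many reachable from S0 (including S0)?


BFS from S0:
  layer 0: {S0}
  layer 1: {S31, S35}
  layer 2: {S5}
  layer 3: {S23, S37, S45}
  layer 4: {S1, S4, S15, S17, S25}
  layer 5: {S2, S7, S11, S12, S18, S22, S27, S39}
  layer 6: {S6, S38, S41, S43, S44}
  layer 7: {S9, S14, S19, S21, S32}
  layer 8: {S13, S33}
Reachable set: {S0, S1, S2, S4, S5, S6, S7, S9, S11, S12, S13, S14, S15, S17, S18, S19, S21, S22, S23, S25, S27, S31, S32, S33, S35, S37, S38, S39, S41, S43, S44, S45}
Count = 32

32


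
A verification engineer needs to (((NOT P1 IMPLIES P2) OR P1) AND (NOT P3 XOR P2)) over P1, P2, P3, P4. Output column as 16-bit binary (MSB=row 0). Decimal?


Formula: (((NOT P1 IMPLIES P2) OR P1) AND (NOT P3 XOR P2)) over P1, P2, P3, P4 (16 rows)
Evaluate each row (bits = P1,P2,P3,P4, MSB first):
  row 0 [0000]: (((NOT 0 IMPLIES 0) OR 0) AND (NOT 0 XOR 0)) -> 0
  row 1 [0001]: (((NOT 0 IMPLIES 0) OR 0) AND (NOT 0 XOR 0)) -> 0
  row 2 [0010]: (((NOT 0 IMPLIES 0) OR 0) AND (NOT 1 XOR 0)) -> 0
  row 3 [0011]: (((NOT 0 IMPLIES 0) OR 0) AND (NOT 1 XOR 0)) -> 0
  row 4 [0100]: (((NOT 0 IMPLIES 1) OR 0) AND (NOT 0 XOR 1)) -> 0
  row 5 [0101]: (((NOT 0 IMPLIES 1) OR 0) AND (NOT 0 XOR 1)) -> 0
  row 6 [0110]: (((NOT 0 IMPLIES 1) OR 0) AND (NOT 1 XOR 1)) -> 1
  row 7 [0111]: (((NOT 0 IMPLIES 1) OR 0) AND (NOT 1 XOR 1)) -> 1
  row 8 [1000]: (((NOT 1 IMPLIES 0) OR 1) AND (NOT 0 XOR 0)) -> 1
  row 9 [1001]: (((NOT 1 IMPLIES 0) OR 1) AND (NOT 0 XOR 0)) -> 1
  row 10 [1010]: (((NOT 1 IMPLIES 0) OR 1) AND (NOT 1 XOR 0)) -> 0
  row 11 [1011]: (((NOT 1 IMPLIES 0) OR 1) AND (NOT 1 XOR 0)) -> 0
  row 12 [1100]: (((NOT 1 IMPLIES 1) OR 1) AND (NOT 0 XOR 1)) -> 0
  row 13 [1101]: (((NOT 1 IMPLIES 1) OR 1) AND (NOT 0 XOR 1)) -> 0
  row 14 [1110]: (((NOT 1 IMPLIES 1) OR 1) AND (NOT 1 XOR 1)) -> 1
  row 15 [1111]: (((NOT 1 IMPLIES 1) OR 1) AND (NOT 1 XOR 1)) -> 1
Full result column, 4 rows per line (P1,P2 fixed per line; P3,P4 runs 00..11 left to right):
  rows 0-3 [P1,P2=00]: 0000  = hex 0
  rows 4-7 [P1,P2=01]: 0011  = hex 3
  rows 8-11 [P1,P2=10]: 1100  = hex C
  rows 12-15 [P1,P2=11]: 0011  = hex 3
Output column (row 0 .. row 15) = 0000001111000011
Output column grouped in 4s = 0000 0011 1100 0011 = 0x03C3
Convert to decimal digit by digit (value = value*16 + digit):
  0 -> 0
  0*16 + 3 = 3
  3*16 + 12 (C) = 60
  60*16 + 3 = 963
Decimal = 963

963


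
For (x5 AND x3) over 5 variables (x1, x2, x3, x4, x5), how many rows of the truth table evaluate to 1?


Formula: (x5 AND x3) over 5 vars (32 rows)
Evaluate each row (x1, x2, x3, x4, x5 as bits, MSB first):
  row 0 [00000]: (0 AND 0) -> 0
  row 1 [00001]: (1 AND 0) -> 0
  row 2 [00010]: (0 AND 0) -> 0
  row 3 [00011]: (1 AND 0) -> 0
  row 4 [00100]: (0 AND 1) -> 0
  row 5 [00101]: (1 AND 1) -> 1
  row 6 [00110]: (0 AND 1) -> 0
  row 7 [00111]: (1 AND 1) -> 1
  row 8 [01000]: (0 AND 0) -> 0
  row 9 [01001]: (1 AND 0) -> 0
  row 10 [01010]: (0 AND 0) -> 0
  row 11 [01011]: (1 AND 0) -> 0
  row 12 [01100]: (0 AND 1) -> 0
  row 13 [01101]: (1 AND 1) -> 1
  row 14 [01110]: (0 AND 1) -> 0
  row 15 [01111]: (1 AND 1) -> 1
  row 16 [10000]: (0 AND 0) -> 0
  row 17 [10001]: (1 AND 0) -> 0
  row 18 [10010]: (0 AND 0) -> 0
  row 19 [10011]: (1 AND 0) -> 0
  row 20 [10100]: (0 AND 1) -> 0
  row 21 [10101]: (1 AND 1) -> 1
  row 22 [10110]: (0 AND 1) -> 0
  row 23 [10111]: (1 AND 1) -> 1
  row 24 [11000]: (0 AND 0) -> 0
  row 25 [11001]: (1 AND 0) -> 0
  row 26 [11010]: (0 AND 0) -> 0
  row 27 [11011]: (1 AND 0) -> 0
  row 28 [11100]: (0 AND 1) -> 0
  row 29 [11101]: (1 AND 1) -> 1
  row 30 [11110]: (0 AND 1) -> 0
  row 31 [11111]: (1 AND 1) -> 1
Full result column, 8 rows per line (x1,x2 fixed per line; x3,x4,x5 runs 000..111 left to right):
  rows 0-7 [x1,x2=00]: 00000101  (ones: 2)
  rows 8-15 [x1,x2=01]: 00000101  (ones: 2)
  rows 16-23 [x1,x2=10]: 00000101  (ones: 2)
  rows 24-31 [x1,x2=11]: 00000101  (ones: 2)
Count of 1-rows = 2+2+2+2 = 8

8


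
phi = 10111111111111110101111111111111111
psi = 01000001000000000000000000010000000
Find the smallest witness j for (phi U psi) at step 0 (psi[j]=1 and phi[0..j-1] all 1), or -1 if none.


(phi U psi) at 0: need smallest j with psi[j]=1 and phi[i]=1 for all i in [0,j).
Scan from step 0:
  step 0: phi=1, psi=0 -> continue
  step 1: psi=1 and phi held for [0,1) -> witness found
Witness step = 1

1


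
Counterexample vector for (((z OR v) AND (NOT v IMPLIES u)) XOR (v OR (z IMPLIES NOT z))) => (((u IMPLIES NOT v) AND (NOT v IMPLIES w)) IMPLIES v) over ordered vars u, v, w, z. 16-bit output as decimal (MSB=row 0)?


F1 = (((z OR v) AND (NOT v IMPLIES u)) XOR (v OR (z IMPLIES NOT z)))
F2 = (((u IMPLIES NOT v) AND (NOT v IMPLIES w)) IMPLIES v)
Counterexample to F1=>F2 is where F1=1 and F2=0.
Evaluate each row (bits = u,v,w,z, MSB first):
  row 0 [0000]: F1=1 F2=1 -> F1&~F2 -> 0
  row 1 [0001]: F1=0 F2=1 -> F1&~F2 -> 0
  row 2 [0010]: F1=1 F2=0 -> F1&~F2 -> 1
  row 3 [0011]: F1=0 F2=0 -> F1&~F2 -> 0
  row 4 [0100]: F1=0 F2=1 -> F1&~F2 -> 0
  row 5 [0101]: F1=0 F2=1 -> F1&~F2 -> 0
  row 6 [0110]: F1=0 F2=1 -> F1&~F2 -> 0
  row 7 [0111]: F1=0 F2=1 -> F1&~F2 -> 0
  row 8 [1000]: F1=1 F2=1 -> F1&~F2 -> 0
  row 9 [1001]: F1=1 F2=1 -> F1&~F2 -> 0
  row 10 [1010]: F1=1 F2=0 -> F1&~F2 -> 1
  row 11 [1011]: F1=1 F2=0 -> F1&~F2 -> 1
  row 12 [1100]: F1=0 F2=1 -> F1&~F2 -> 0
  row 13 [1101]: F1=0 F2=1 -> F1&~F2 -> 0
  row 14 [1110]: F1=0 F2=1 -> F1&~F2 -> 0
  row 15 [1111]: F1=0 F2=1 -> F1&~F2 -> 0
Full result column, 4 rows per line (u,v fixed per line; w,z runs 00..11 left to right):
  rows 0-3 [u,v=00]: 0010  = hex 2
  rows 4-7 [u,v=01]: 0000  = hex 0
  rows 8-11 [u,v=10]: 0011  = hex 3
  rows 12-15 [u,v=11]: 0000  = hex 0
Counterexample vector (row 0 .. row 15) = 0010000000110000
Output column grouped in 4s = 0010 0000 0011 0000 = 0x2030
Convert to decimal digit by digit (value = value*16 + digit):
  2 -> 2
  2*16 + 0 = 32
  32*16 + 3 = 515
  515*16 + 0 = 8240
Decimal = 8240

8240


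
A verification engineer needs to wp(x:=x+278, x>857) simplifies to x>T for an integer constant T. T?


Formula: wp(x:=E, P) = P[E/x] (substitute E for x in postcondition)
Step 1: Postcondition: x>857
Step 2: Substitute x+278 for x: x+278>857
Step 3: Solve for x: x > 857-278 = 579

579


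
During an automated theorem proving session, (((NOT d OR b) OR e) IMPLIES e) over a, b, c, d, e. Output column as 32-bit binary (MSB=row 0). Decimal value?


Formula: (((NOT d OR b) OR e) IMPLIES e) over a, b, c, d, e (32 rows)
Evaluate each row (bits = a,b,c,d,e, MSB first):
  row 0 [00000]: (((NOT 0 OR 0) OR 0) IMPLIES 0) -> 0
  row 1 [00001]: (((NOT 0 OR 0) OR 1) IMPLIES 1) -> 1
  row 2 [00010]: (((NOT 1 OR 0) OR 0) IMPLIES 0) -> 1
  row 3 [00011]: (((NOT 1 OR 0) OR 1) IMPLIES 1) -> 1
  row 4 [00100]: (((NOT 0 OR 0) OR 0) IMPLIES 0) -> 0
  row 5 [00101]: (((NOT 0 OR 0) OR 1) IMPLIES 1) -> 1
  row 6 [00110]: (((NOT 1 OR 0) OR 0) IMPLIES 0) -> 1
  row 7 [00111]: (((NOT 1 OR 0) OR 1) IMPLIES 1) -> 1
  row 8 [01000]: (((NOT 0 OR 1) OR 0) IMPLIES 0) -> 0
  row 9 [01001]: (((NOT 0 OR 1) OR 1) IMPLIES 1) -> 1
  row 10 [01010]: (((NOT 1 OR 1) OR 0) IMPLIES 0) -> 0
  row 11 [01011]: (((NOT 1 OR 1) OR 1) IMPLIES 1) -> 1
  row 12 [01100]: (((NOT 0 OR 1) OR 0) IMPLIES 0) -> 0
  row 13 [01101]: (((NOT 0 OR 1) OR 1) IMPLIES 1) -> 1
  row 14 [01110]: (((NOT 1 OR 1) OR 0) IMPLIES 0) -> 0
  row 15 [01111]: (((NOT 1 OR 1) OR 1) IMPLIES 1) -> 1
  row 16 [10000]: (((NOT 0 OR 0) OR 0) IMPLIES 0) -> 0
  row 17 [10001]: (((NOT 0 OR 0) OR 1) IMPLIES 1) -> 1
  row 18 [10010]: (((NOT 1 OR 0) OR 0) IMPLIES 0) -> 1
  row 19 [10011]: (((NOT 1 OR 0) OR 1) IMPLIES 1) -> 1
  row 20 [10100]: (((NOT 0 OR 0) OR 0) IMPLIES 0) -> 0
  row 21 [10101]: (((NOT 0 OR 0) OR 1) IMPLIES 1) -> 1
  row 22 [10110]: (((NOT 1 OR 0) OR 0) IMPLIES 0) -> 1
  row 23 [10111]: (((NOT 1 OR 0) OR 1) IMPLIES 1) -> 1
  row 24 [11000]: (((NOT 0 OR 1) OR 0) IMPLIES 0) -> 0
  row 25 [11001]: (((NOT 0 OR 1) OR 1) IMPLIES 1) -> 1
  row 26 [11010]: (((NOT 1 OR 1) OR 0) IMPLIES 0) -> 0
  row 27 [11011]: (((NOT 1 OR 1) OR 1) IMPLIES 1) -> 1
  row 28 [11100]: (((NOT 0 OR 1) OR 0) IMPLIES 0) -> 0
  row 29 [11101]: (((NOT 0 OR 1) OR 1) IMPLIES 1) -> 1
  row 30 [11110]: (((NOT 1 OR 1) OR 0) IMPLIES 0) -> 0
  row 31 [11111]: (((NOT 1 OR 1) OR 1) IMPLIES 1) -> 1
Full result column, 4 rows per line (a,b,c fixed per line; d,e runs 00..11 left to right):
  rows 0-3 [a,b,c=000]: 0111  = hex 7
  rows 4-7 [a,b,c=001]: 0111  = hex 7
  rows 8-11 [a,b,c=010]: 0101  = hex 5
  rows 12-15 [a,b,c=011]: 0101  = hex 5
  rows 16-19 [a,b,c=100]: 0111  = hex 7
  rows 20-23 [a,b,c=101]: 0111  = hex 7
  rows 24-27 [a,b,c=110]: 0101  = hex 5
  rows 28-31 [a,b,c=111]: 0101  = hex 5
Output column (row 0 .. row 31) = 01110111010101010111011101010101
Output column grouped in 4s = 0111 0111 0101 0101 0111 0111 0101 0101 = 0x77557755
Convert to decimal digit by digit (value = value*16 + digit):
  7 -> 7
  7*16 + 7 = 119
  119*16 + 5 = 1909
  1909*16 + 5 = 30549
  30549*16 + 7 = 488791
  488791*16 + 7 = 7820663
  7820663*16 + 5 = 125130613
  125130613*16 + 5 = 2002089813
Decimal = 2002089813

2002089813


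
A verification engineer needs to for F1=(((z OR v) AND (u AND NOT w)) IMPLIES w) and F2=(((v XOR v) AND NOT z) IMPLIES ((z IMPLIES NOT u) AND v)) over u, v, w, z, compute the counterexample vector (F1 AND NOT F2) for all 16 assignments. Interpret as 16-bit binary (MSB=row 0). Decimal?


F1 = (((z OR v) AND (u AND NOT w)) IMPLIES w)
F2 = (((v XOR v) AND NOT z) IMPLIES ((z IMPLIES NOT u) AND v))
Counterexample to F1=>F2 is where F1=1 and F2=0.
Evaluate each row (bits = u,v,w,z, MSB first):
  row 0 [0000]: F1=1 F2=1 -> F1&~F2 -> 0
  row 1 [0001]: F1=1 F2=1 -> F1&~F2 -> 0
  row 2 [0010]: F1=1 F2=1 -> F1&~F2 -> 0
  row 3 [0011]: F1=1 F2=1 -> F1&~F2 -> 0
  row 4 [0100]: F1=1 F2=1 -> F1&~F2 -> 0
  row 5 [0101]: F1=1 F2=1 -> F1&~F2 -> 0
  row 6 [0110]: F1=1 F2=1 -> F1&~F2 -> 0
  row 7 [0111]: F1=1 F2=1 -> F1&~F2 -> 0
  row 8 [1000]: F1=1 F2=1 -> F1&~F2 -> 0
  row 9 [1001]: F1=0 F2=1 -> F1&~F2 -> 0
  row 10 [1010]: F1=1 F2=1 -> F1&~F2 -> 0
  row 11 [1011]: F1=1 F2=1 -> F1&~F2 -> 0
  row 12 [1100]: F1=0 F2=1 -> F1&~F2 -> 0
  row 13 [1101]: F1=0 F2=1 -> F1&~F2 -> 0
  row 14 [1110]: F1=1 F2=1 -> F1&~F2 -> 0
  row 15 [1111]: F1=1 F2=1 -> F1&~F2 -> 0
Full result column, 4 rows per line (u,v fixed per line; w,z runs 00..11 left to right):
  rows 0-3 [u,v=00]: 0000  = hex 0
  rows 4-7 [u,v=01]: 0000  = hex 0
  rows 8-11 [u,v=10]: 0000  = hex 0
  rows 12-15 [u,v=11]: 0000  = hex 0
Counterexample vector (row 0 .. row 15) = 0000000000000000
Output column grouped in 4s = 0000 0000 0000 0000 = 0x0000
Convert to decimal digit by digit (value = value*16 + digit):
  0 -> 0
  0*16 + 0 = 0
  0*16 + 0 = 0
  0*16 + 0 = 0
Decimal = 0

0


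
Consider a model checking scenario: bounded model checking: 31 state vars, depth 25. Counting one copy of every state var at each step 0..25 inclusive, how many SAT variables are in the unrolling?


BMC unrolls to depth k, creating one copy of each state var for steps 0..k.
Step count = 25 + 1 = 26 (steps 0 through 25)
Vars per step = 31
Total = 31 * 26 = 806

806


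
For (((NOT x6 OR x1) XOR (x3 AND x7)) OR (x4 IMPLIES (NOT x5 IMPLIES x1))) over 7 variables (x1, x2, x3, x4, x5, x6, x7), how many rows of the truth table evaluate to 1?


Formula: (((NOT x6 OR x1) XOR (x3 AND x7)) OR (x4 IMPLIES (NOT x5 IMPLIES x1))) over 7 vars (128 rows)
Evaluate each row (x1, x2, x3, x4, x5, x6, x7 as bits, MSB first):
  row 0 [0000000]: (((NOT 0 OR 0) XOR (0 AND 0)) OR (0 IMPLIES (NOT 0 IMPLIES 0))) -> 1
  row 1 [0000001]: (((NOT 0 OR 0) XOR (0 AND 1)) OR (0 IMPLIES (NOT 0 IMPLIES 0))) -> 1
  row 2 [0000010]: (((NOT 1 OR 0) XOR (0 AND 0)) OR (0 IMPLIES (NOT 0 IMPLIES 0))) -> 1
  row 3 [0000011]: (((NOT 1 OR 0) XOR (0 AND 1)) OR (0 IMPLIES (NOT 0 IMPLIES 0))) -> 1
  row 4 [0000100]: (((NOT 0 OR 0) XOR (0 AND 0)) OR (0 IMPLIES (NOT 1 IMPLIES 0))) -> 1
  (every remaining row is evaluated the same way; all 128 results are listed next)
Full result column, 8 rows per line (x1,x2,x3,x4 fixed per line; x5,x6,x7 runs 000..111 left to right):
  rows 0-7 [x1,x2,x3,x4=0000]: 11111111  (ones: 8)
  rows 8-15 [x1,x2,x3,x4=0001]: 11001111  (ones: 6)
  rows 16-23 [x1,x2,x3,x4=0010]: 11111111  (ones: 8)
  rows 24-31 [x1,x2,x3,x4=0011]: 10011111  (ones: 6)
  rows 32-39 [x1,x2,x3,x4=0100]: 11111111  (ones: 8)
  rows 40-47 [x1,x2,x3,x4=0101]: 11001111  (ones: 6)
  rows 48-55 [x1,x2,x3,x4=0110]: 11111111  (ones: 8)
  rows 56-63 [x1,x2,x3,x4=0111]: 10011111  (ones: 6)
  rows 64-71 [x1,x2,x3,x4=1000]: 11111111  (ones: 8)
  rows 72-79 [x1,x2,x3,x4=1001]: 11111111  (ones: 8)
  rows 80-87 [x1,x2,x3,x4=1010]: 11111111  (ones: 8)
  rows 88-95 [x1,x2,x3,x4=1011]: 11111111  (ones: 8)
  rows 96-103 [x1,x2,x3,x4=1100]: 11111111  (ones: 8)
  rows 104-111 [x1,x2,x3,x4=1101]: 11111111  (ones: 8)
  rows 112-119 [x1,x2,x3,x4=1110]: 11111111  (ones: 8)
  rows 120-127 [x1,x2,x3,x4=1111]: 11111111  (ones: 8)
Count of 1-rows = 8+6+8+6+8+6+8+6+8+8+8+8+8+8+8+8 = 120

120


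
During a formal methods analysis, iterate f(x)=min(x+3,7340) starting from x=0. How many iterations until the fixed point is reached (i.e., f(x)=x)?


Step 1: x=0, cap=7340, increment=3
Step 2: x grows by 3 each step until capped at 7340; fixed point is x=7340
Step 3: iterations = ceil(7340/3) = 2447

2447


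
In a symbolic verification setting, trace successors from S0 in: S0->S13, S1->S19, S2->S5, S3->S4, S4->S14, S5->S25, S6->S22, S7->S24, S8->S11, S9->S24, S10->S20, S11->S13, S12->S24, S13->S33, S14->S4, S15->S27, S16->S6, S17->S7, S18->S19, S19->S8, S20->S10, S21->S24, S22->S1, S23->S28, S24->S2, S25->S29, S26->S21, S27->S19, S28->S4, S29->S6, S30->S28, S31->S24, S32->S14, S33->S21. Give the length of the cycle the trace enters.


Trace from S0 until a state repeats:
  S0 -> S13 -> S33 -> S21 -> S24 -> S2 -> S5 -> S25 -> S29 -> S6 -> S22 -> S1 -> S19 -> S8 -> S11 -> S13
S13 first seen at step 1, revisited at step 15.
Cycle length = 15 - 1 = 14

14


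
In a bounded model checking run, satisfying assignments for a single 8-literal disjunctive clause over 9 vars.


Step 1: Total=2^9=512
Step 2: Unsat when all 8 false: 2^1=2
Step 3: Sat=512-2=510

510


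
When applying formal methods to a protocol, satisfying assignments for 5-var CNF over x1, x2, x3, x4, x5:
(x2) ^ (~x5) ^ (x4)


CNF with 3 clauses over 5 vars (32 assignments).
An assignment satisfies CNF iff every clause has >=1 true literal.
Check each row (bits = x1,x2,x3,x4,x5; clause T/F shown):
  row 0 [00000]: clauses=FTF -> 0
  row 1 [00001]: clauses=FFF -> 0
  row 2 [00010]: clauses=FTT -> 0
  row 3 [00011]: clauses=FFT -> 0
  row 4 [00100]: clauses=FTF -> 0
  row 5 [00101]: clauses=FFF -> 0
  row 6 [00110]: clauses=FTT -> 0
  row 7 [00111]: clauses=FFT -> 0
  row 8 [01000]: clauses=TTF -> 0
  row 9 [01001]: clauses=TFF -> 0
  row 10 [01010]: clauses=TTT -> 1
  row 11 [01011]: clauses=TFT -> 0
  row 12 [01100]: clauses=TTF -> 0
  row 13 [01101]: clauses=TFF -> 0
  row 14 [01110]: clauses=TTT -> 1
  row 15 [01111]: clauses=TFT -> 0
  row 16 [10000]: clauses=FTF -> 0
  row 17 [10001]: clauses=FFF -> 0
  row 18 [10010]: clauses=FTT -> 0
  row 19 [10011]: clauses=FFT -> 0
  row 20 [10100]: clauses=FTF -> 0
  row 21 [10101]: clauses=FFF -> 0
  row 22 [10110]: clauses=FTT -> 0
  row 23 [10111]: clauses=FFT -> 0
  row 24 [11000]: clauses=TTF -> 0
  row 25 [11001]: clauses=TFF -> 0
  row 26 [11010]: clauses=TTT -> 1
  row 27 [11011]: clauses=TFT -> 0
  row 28 [11100]: clauses=TTF -> 0
  row 29 [11101]: clauses=TFF -> 0
  row 30 [11110]: clauses=TTT -> 1
  row 31 [11111]: clauses=TFT -> 0
Full result column, 8 rows per line (x1,x2 fixed per line; x3,x4,x5 runs 000..111 left to right):
  rows 0-7 [x1,x2=00]: 00000000  (ones: 0)
  rows 8-15 [x1,x2=01]: 00100010  (ones: 2)
  rows 16-23 [x1,x2=10]: 00000000  (ones: 0)
  rows 24-31 [x1,x2=11]: 00100010  (ones: 2)
Satisfying assignments = 0+2+0+2 = 4

4


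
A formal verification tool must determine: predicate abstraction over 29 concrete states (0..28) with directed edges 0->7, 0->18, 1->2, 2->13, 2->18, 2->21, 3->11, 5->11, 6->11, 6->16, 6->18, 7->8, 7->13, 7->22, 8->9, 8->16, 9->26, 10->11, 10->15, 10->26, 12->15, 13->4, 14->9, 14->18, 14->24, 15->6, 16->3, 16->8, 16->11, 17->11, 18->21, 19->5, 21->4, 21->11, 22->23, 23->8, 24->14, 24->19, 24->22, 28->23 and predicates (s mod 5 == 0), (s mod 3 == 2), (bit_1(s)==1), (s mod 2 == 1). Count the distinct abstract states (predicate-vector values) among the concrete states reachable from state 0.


BFS from 0:
Concrete reachable: {0, 3, 4, 7, 8, 9, 11, 13, 16, 18, 21, 22, 23, 26}
Abstract via predicates (s mod 5 == 0), (s mod 3 == 2), (bit_1(s)==1), (s mod 2 == 1):
  (0,0,0,0) <- {4, 16}
  (0,0,0,1) <- {9, 13, 21}
  (0,0,1,0) <- {18, 22}
  (0,0,1,1) <- {3, 7}
  (0,1,0,0) <- {8}
  (0,1,1,0) <- {26}
  (0,1,1,1) <- {11, 23}
  (1,0,0,0) <- {0}
Distinct abstract states = 8

8


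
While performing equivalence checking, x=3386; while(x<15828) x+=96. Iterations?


Step 1: x goes from 3386 toward 15828 by 96; the body runs while x<15828, so iterations = ceil((bound-start)/step)
Step 2: Distance=12442
Step 3: ceil(12442/96)=130

130


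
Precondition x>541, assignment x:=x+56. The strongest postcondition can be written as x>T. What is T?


Formula: sp(P, x:=E) = exists old_x. (x = E[old_x/x]) AND P[old_x/x] (old_x is the value of x before the assignment; eliminate old_x by solving x = E[old_x/x] for old_x)
Step 1: Precondition P: x>541, i.e. old_x > 541
Step 2: Assignment gives x = old_x + 56, so old_x = x - 56
Step 3: Substitute into P: x - 56 > 541
Step 4: Simplify: x > 541+56 = 597

597


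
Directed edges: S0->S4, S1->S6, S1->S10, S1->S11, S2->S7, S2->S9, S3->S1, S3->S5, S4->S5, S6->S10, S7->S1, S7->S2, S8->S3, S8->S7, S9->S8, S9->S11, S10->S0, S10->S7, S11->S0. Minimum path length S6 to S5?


BFS layer-by-layer from S6:
  dist 0: {S6}
  dist 1: {S10}
  dist 2: {S0, S7}
  dist 3: {S1, S2, S4}
  dist 4: {S5, S9, S11}
  -> S5 reached at distance 4
Shortest path length = 4

4


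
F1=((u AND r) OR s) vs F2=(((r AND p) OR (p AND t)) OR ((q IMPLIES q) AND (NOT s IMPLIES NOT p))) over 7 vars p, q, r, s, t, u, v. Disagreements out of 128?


F1 = ((u AND r) OR s)
F2 = (((r AND p) OR (p AND t)) OR ((q IMPLIES q) AND (NOT s IMPLIES NOT p)))
Evaluate both on each of 128 rows (bits = p,q,r,s,t,u,v):
  row 0 [0000000]: F1=0 F2=1 (differ) -> 1
  row 1 [0000001]: F1=0 F2=1 (differ) -> 1
  row 2 [0000010]: F1=0 F2=1 (differ) -> 1
  row 3 [0000011]: F1=0 F2=1 (differ) -> 1
  row 4 [0000100]: F1=0 F2=1 (differ) -> 1
  (every remaining row is evaluated the same way; all 128 results are listed next)
Full result column, 8 rows per line (p,q,r,s fixed per line; t,u,v runs 000..111 left to right):
  rows 0-7 [p,q,r,s=0000]: 11111111  (ones: 8)
  rows 8-15 [p,q,r,s=0001]: 00000000  (ones: 0)
  rows 16-23 [p,q,r,s=0010]: 11001100  (ones: 4)
  rows 24-31 [p,q,r,s=0011]: 00000000  (ones: 0)
  rows 32-39 [p,q,r,s=0100]: 11111111  (ones: 8)
  rows 40-47 [p,q,r,s=0101]: 00000000  (ones: 0)
  rows 48-55 [p,q,r,s=0110]: 11001100  (ones: 4)
  rows 56-63 [p,q,r,s=0111]: 00000000  (ones: 0)
  rows 64-71 [p,q,r,s=1000]: 00001111  (ones: 4)
  rows 72-79 [p,q,r,s=1001]: 00000000  (ones: 0)
  rows 80-87 [p,q,r,s=1010]: 11001100  (ones: 4)
  rows 88-95 [p,q,r,s=1011]: 00000000  (ones: 0)
  rows 96-103 [p,q,r,s=1100]: 00001111  (ones: 4)
  rows 104-111 [p,q,r,s=1101]: 00000000  (ones: 0)
  rows 112-119 [p,q,r,s=1110]: 11001100  (ones: 4)
  rows 120-127 [p,q,r,s=1111]: 00000000  (ones: 0)
Disagreements = 8+0+4+0+8+0+4+0+4+0+4+0+4+0+4+0 = 40

40


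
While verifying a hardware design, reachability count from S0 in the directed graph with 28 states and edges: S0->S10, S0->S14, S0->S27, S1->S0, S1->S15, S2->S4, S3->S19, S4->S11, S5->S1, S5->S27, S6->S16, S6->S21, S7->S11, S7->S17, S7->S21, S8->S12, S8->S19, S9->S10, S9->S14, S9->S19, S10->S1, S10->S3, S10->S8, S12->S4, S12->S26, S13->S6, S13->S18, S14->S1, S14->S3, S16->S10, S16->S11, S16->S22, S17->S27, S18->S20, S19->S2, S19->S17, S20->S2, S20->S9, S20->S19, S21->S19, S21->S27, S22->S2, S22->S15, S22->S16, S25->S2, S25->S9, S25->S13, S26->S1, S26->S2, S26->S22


BFS from S0:
  layer 0: {S0}
  layer 1: {S10, S14, S27}
  layer 2: {S1, S3, S8}
  layer 3: {S12, S15, S19}
  layer 4: {S2, S4, S17, S26}
  layer 5: {S11, S22}
  layer 6: {S16}
Reachable set: {S0, S1, S2, S3, S4, S8, S10, S11, S12, S14, S15, S16, S17, S19, S22, S26, S27}
Count = 17

17


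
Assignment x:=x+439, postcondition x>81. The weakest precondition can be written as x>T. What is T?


Formula: wp(x:=E, P) = P[E/x] (substitute E for x in postcondition)
Step 1: Postcondition: x>81
Step 2: Substitute x+439 for x: x+439>81
Step 3: Solve for x: x > 81-439 = -358

-358


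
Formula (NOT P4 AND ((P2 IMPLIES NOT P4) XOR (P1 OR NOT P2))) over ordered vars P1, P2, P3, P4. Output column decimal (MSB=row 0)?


Formula: (NOT P4 AND ((P2 IMPLIES NOT P4) XOR (P1 OR NOT P2))) over P1, P2, P3, P4 (16 rows)
Evaluate each row (bits = P1,P2,P3,P4, MSB first):
  row 0 [0000]: (NOT 0 AND ((0 IMPLIES NOT 0) XOR (0 OR NOT 0))) -> 0
  row 1 [0001]: (NOT 1 AND ((0 IMPLIES NOT 1) XOR (0 OR NOT 0))) -> 0
  row 2 [0010]: (NOT 0 AND ((0 IMPLIES NOT 0) XOR (0 OR NOT 0))) -> 0
  row 3 [0011]: (NOT 1 AND ((0 IMPLIES NOT 1) XOR (0 OR NOT 0))) -> 0
  row 4 [0100]: (NOT 0 AND ((1 IMPLIES NOT 0) XOR (0 OR NOT 1))) -> 1
  row 5 [0101]: (NOT 1 AND ((1 IMPLIES NOT 1) XOR (0 OR NOT 1))) -> 0
  row 6 [0110]: (NOT 0 AND ((1 IMPLIES NOT 0) XOR (0 OR NOT 1))) -> 1
  row 7 [0111]: (NOT 1 AND ((1 IMPLIES NOT 1) XOR (0 OR NOT 1))) -> 0
  row 8 [1000]: (NOT 0 AND ((0 IMPLIES NOT 0) XOR (1 OR NOT 0))) -> 0
  row 9 [1001]: (NOT 1 AND ((0 IMPLIES NOT 1) XOR (1 OR NOT 0))) -> 0
  row 10 [1010]: (NOT 0 AND ((0 IMPLIES NOT 0) XOR (1 OR NOT 0))) -> 0
  row 11 [1011]: (NOT 1 AND ((0 IMPLIES NOT 1) XOR (1 OR NOT 0))) -> 0
  row 12 [1100]: (NOT 0 AND ((1 IMPLIES NOT 0) XOR (1 OR NOT 1))) -> 0
  row 13 [1101]: (NOT 1 AND ((1 IMPLIES NOT 1) XOR (1 OR NOT 1))) -> 0
  row 14 [1110]: (NOT 0 AND ((1 IMPLIES NOT 0) XOR (1 OR NOT 1))) -> 0
  row 15 [1111]: (NOT 1 AND ((1 IMPLIES NOT 1) XOR (1 OR NOT 1))) -> 0
Full result column, 4 rows per line (P1,P2 fixed per line; P3,P4 runs 00..11 left to right):
  rows 0-3 [P1,P2=00]: 0000  = hex 0
  rows 4-7 [P1,P2=01]: 1010  = hex A
  rows 8-11 [P1,P2=10]: 0000  = hex 0
  rows 12-15 [P1,P2=11]: 0000  = hex 0
Output column (row 0 .. row 15) = 0000101000000000
Output column grouped in 4s = 0000 1010 0000 0000 = 0x0A00
Convert to decimal digit by digit (value = value*16 + digit):
  0 -> 0
  0*16 + 10 (A) = 10
  10*16 + 0 = 160
  160*16 + 0 = 2560
Decimal = 2560

2560


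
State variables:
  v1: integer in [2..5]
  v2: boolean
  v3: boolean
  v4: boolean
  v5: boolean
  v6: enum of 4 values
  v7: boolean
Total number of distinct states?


State space = product of domain sizes of all variables.
Domain sizes:
  v1 (integer in [2..5]): 4
  v2 (boolean): 2
  v3 (boolean): 2
  v4 (boolean): 2
  v5 (boolean): 2
  v6 (enum of 4 values): 4
  v7 (boolean): 2
Product = 4 * 2 * 2 * 2 * 2 * 4 * 2 = 512

512


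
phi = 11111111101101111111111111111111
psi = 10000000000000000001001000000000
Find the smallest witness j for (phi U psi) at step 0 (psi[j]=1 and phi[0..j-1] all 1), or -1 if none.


(phi U psi) at 0: need smallest j with psi[j]=1 and phi[i]=1 for all i in [0,j).
Scan from step 0:
  step 0: psi=1 and phi held for [0,0) -> witness found
Witness step = 0

0


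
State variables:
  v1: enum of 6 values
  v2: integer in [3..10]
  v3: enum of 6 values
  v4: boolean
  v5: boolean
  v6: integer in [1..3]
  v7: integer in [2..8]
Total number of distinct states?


State space = product of domain sizes of all variables.
Domain sizes:
  v1 (enum of 6 values): 6
  v2 (integer in [3..10]): 8
  v3 (enum of 6 values): 6
  v4 (boolean): 2
  v5 (boolean): 2
  v6 (integer in [1..3]): 3
  v7 (integer in [2..8]): 7
Product = 6 * 8 * 6 * 2 * 2 * 3 * 7 = 24192

24192


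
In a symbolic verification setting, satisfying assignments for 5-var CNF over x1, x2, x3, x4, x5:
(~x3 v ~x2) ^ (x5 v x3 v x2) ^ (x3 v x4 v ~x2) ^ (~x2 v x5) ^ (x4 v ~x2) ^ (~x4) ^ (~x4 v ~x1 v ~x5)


CNF with 7 clauses over 5 vars (32 assignments).
An assignment satisfies CNF iff every clause has >=1 true literal.
Check each row (bits = x1,x2,x3,x4,x5; clause T/F shown):
  row 0 [00000]: clauses=TFTTTTT -> 0
  row 1 [00001]: clauses=TTTTTTT -> 1
  row 2 [00010]: clauses=TFTTTFT -> 0
  row 3 [00011]: clauses=TTTTTFT -> 0
  row 4 [00100]: clauses=TTTTTTT -> 1
  row 5 [00101]: clauses=TTTTTTT -> 1
  row 6 [00110]: clauses=TTTTTFT -> 0
  row 7 [00111]: clauses=TTTTTFT -> 0
  row 8 [01000]: clauses=TTFFFTT -> 0
  row 9 [01001]: clauses=TTFTFTT -> 0
  row 10 [01010]: clauses=TTTFTFT -> 0
  row 11 [01011]: clauses=TTTTTFT -> 0
  row 12 [01100]: clauses=FTTFFTT -> 0
  row 13 [01101]: clauses=FTTTFTT -> 0
  row 14 [01110]: clauses=FTTFTFT -> 0
  row 15 [01111]: clauses=FTTTTFT -> 0
  row 16 [10000]: clauses=TFTTTTT -> 0
  row 17 [10001]: clauses=TTTTTTT -> 1
  row 18 [10010]: clauses=TFTTTFT -> 0
  row 19 [10011]: clauses=TTTTTFF -> 0
  row 20 [10100]: clauses=TTTTTTT -> 1
  row 21 [10101]: clauses=TTTTTTT -> 1
  row 22 [10110]: clauses=TTTTTFT -> 0
  row 23 [10111]: clauses=TTTTTFF -> 0
  row 24 [11000]: clauses=TTFFFTT -> 0
  row 25 [11001]: clauses=TTFTFTT -> 0
  row 26 [11010]: clauses=TTTFTFT -> 0
  row 27 [11011]: clauses=TTTTTFF -> 0
  row 28 [11100]: clauses=FTTFFTT -> 0
  row 29 [11101]: clauses=FTTTFTT -> 0
  row 30 [11110]: clauses=FTTFTFT -> 0
  row 31 [11111]: clauses=FTTTTFF -> 0
Full result column, 8 rows per line (x1,x2 fixed per line; x3,x4,x5 runs 000..111 left to right):
  rows 0-7 [x1,x2=00]: 01001100  (ones: 3)
  rows 8-15 [x1,x2=01]: 00000000  (ones: 0)
  rows 16-23 [x1,x2=10]: 01001100  (ones: 3)
  rows 24-31 [x1,x2=11]: 00000000  (ones: 0)
Satisfying assignments = 3+0+3+0 = 6

6


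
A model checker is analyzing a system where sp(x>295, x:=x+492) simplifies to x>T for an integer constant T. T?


Formula: sp(P, x:=E) = exists old_x. (x = E[old_x/x]) AND P[old_x/x] (old_x is the value of x before the assignment; eliminate old_x by solving x = E[old_x/x] for old_x)
Step 1: Precondition P: x>295, i.e. old_x > 295
Step 2: Assignment gives x = old_x + 492, so old_x = x - 492
Step 3: Substitute into P: x - 492 > 295
Step 4: Simplify: x > 295+492 = 787

787


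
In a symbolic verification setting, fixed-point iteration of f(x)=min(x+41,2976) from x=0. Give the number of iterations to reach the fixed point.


Step 1: x=0, cap=2976, increment=41
Step 2: x grows by 41 each step until capped at 2976; fixed point is x=2976
Step 3: iterations = ceil(2976/41) = 73

73


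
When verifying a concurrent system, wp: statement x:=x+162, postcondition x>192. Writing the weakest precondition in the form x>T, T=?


Formula: wp(x:=E, P) = P[E/x] (substitute E for x in postcondition)
Step 1: Postcondition: x>192
Step 2: Substitute x+162 for x: x+162>192
Step 3: Solve for x: x > 192-162 = 30

30


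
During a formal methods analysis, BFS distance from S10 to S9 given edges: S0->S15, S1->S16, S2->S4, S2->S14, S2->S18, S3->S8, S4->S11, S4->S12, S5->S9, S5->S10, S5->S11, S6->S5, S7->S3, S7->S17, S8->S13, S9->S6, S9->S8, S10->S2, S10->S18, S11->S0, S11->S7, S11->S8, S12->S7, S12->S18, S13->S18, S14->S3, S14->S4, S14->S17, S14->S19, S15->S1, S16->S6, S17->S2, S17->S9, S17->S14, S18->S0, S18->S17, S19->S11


BFS layer-by-layer from S10:
  dist 0: {S10}
  dist 1: {S2, S18}
  dist 2: {S0, S4, S14, S17}
  dist 3: {S3, S9, S11, S12, S15, S19}
  -> S9 reached at distance 3
Shortest path length = 3

3


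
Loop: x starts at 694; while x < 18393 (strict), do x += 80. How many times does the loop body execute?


Step 1: x goes from 694 toward 18393 by 80; the body runs while x<18393, so iterations = ceil((bound-start)/step)
Step 2: Distance=17699
Step 3: ceil(17699/80)=222

222


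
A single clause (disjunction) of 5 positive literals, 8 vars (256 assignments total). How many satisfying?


Step 1: Total=2^8=256
Step 2: Unsat when all 5 false: 2^3=8
Step 3: Sat=256-8=248

248


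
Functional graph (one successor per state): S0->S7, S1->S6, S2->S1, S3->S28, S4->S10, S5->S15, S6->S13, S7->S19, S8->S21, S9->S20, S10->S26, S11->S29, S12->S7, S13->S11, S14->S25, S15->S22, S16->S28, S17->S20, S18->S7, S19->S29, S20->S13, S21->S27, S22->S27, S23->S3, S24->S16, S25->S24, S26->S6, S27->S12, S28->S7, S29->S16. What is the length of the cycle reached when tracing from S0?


Trace from S0 until a state repeats:
  S0 -> S7 -> S19 -> S29 -> S16 -> S28 -> S7
S7 first seen at step 1, revisited at step 6.
Cycle length = 6 - 1 = 5

5


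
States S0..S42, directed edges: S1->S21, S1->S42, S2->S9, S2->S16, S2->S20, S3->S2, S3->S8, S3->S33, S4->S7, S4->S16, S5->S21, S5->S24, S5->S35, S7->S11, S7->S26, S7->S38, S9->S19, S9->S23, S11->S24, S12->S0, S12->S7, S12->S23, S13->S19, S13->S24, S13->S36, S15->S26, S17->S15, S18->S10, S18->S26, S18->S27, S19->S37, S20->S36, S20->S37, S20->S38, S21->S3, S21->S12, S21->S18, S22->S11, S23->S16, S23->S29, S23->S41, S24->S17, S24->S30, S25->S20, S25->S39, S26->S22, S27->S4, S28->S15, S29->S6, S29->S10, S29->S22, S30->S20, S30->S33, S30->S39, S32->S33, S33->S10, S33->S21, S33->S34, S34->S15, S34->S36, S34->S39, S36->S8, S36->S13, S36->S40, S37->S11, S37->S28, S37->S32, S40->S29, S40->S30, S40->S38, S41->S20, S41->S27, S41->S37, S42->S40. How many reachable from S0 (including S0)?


BFS from S0:
  layer 0: {S0}
Reachable set: {S0}
Count = 1

1
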